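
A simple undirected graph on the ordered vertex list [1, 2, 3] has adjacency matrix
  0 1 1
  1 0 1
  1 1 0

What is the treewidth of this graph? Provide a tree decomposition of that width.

Treewidth 2.
One such decomposition:
Bags: B1 = {1, 2, 3}
Tree: (single bag)

With just one bag of size 3, the width is 3 − 1 = 2, so tw(G) ≤ 2. For the lower bound, the 3 vertices {1, 2, 3} are pairwise adjacent, and any tree decomposition puts a clique entirely inside one bag — forcing width ≥ 2. Hence tw(G) = 2 exactly.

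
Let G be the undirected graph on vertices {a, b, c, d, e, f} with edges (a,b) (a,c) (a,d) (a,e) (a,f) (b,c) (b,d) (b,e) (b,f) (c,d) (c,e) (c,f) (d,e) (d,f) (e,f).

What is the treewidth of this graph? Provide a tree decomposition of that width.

A single bag containing all 6 vertices is trivially a valid decomposition of width 5. For the lower bound, the 6 vertices {a, b, c, d, e, f} are pairwise adjacent, and any tree decomposition puts a clique entirely inside one bag — forcing width ≥ 5. Combining the bounds, tw(G) = 5.

Treewidth 5.
One optimal decomposition is:
Bags: B1 = {a, b, c, d, e, f}
Tree: (single bag)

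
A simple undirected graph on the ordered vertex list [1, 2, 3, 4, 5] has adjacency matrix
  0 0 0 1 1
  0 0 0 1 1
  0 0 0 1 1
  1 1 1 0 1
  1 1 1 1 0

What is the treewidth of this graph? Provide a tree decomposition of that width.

Treewidth 2.
Bags: B1 = {3, 4, 5}  B2 = {2, 4, 5}  B3 = {1, 4, 5}
Tree: B1–B2, B2–B3

The largest bag has 3 vertices, giving width 2; this decomposition certifies tw(G) ≤ 2. Conversely, {1, 4, 5} is a clique of size 3, and the vertices of any clique must share a bag in every tree decomposition; so some bag has ≥ 3 vertices and tw(G) ≥ 2. The upper and lower bounds meet at 2, so that is the treewidth.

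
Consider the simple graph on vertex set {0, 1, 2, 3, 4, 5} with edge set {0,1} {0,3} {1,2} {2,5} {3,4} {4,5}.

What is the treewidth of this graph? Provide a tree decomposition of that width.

Each bag holds 3 vertices, so the decomposition has width 2, which upper-bounds the treewidth. For the lower bound, G contains the cycle 2–5–4–3–0–1–2, so G is not a forest; only forests have treewidth ≤ 1, hence tw(G) ≥ 2. Combining the bounds, tw(G) = 2.

Treewidth 2.
One such decomposition:
Bags: B1 = {2, 4, 5}  B2 = {2, 3, 4}  B3 = {0, 2, 3}  B4 = {0, 1, 2}
Tree: B1–B2, B2–B3, B3–B4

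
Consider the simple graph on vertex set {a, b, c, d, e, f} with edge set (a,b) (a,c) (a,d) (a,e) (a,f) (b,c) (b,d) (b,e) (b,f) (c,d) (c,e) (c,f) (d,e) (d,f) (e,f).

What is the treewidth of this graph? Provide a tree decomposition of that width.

With just one bag of size 6, the width is 6 − 1 = 5, so tw(G) ≤ 5. Conversely, {a, b, c, d, e, f} is a clique of size 6, and the vertices of any clique must share a bag in every tree decomposition; so some bag has ≥ 6 vertices and tw(G) ≥ 5. The upper and lower bounds meet at 5, so that is the treewidth.

Treewidth 5.
Bags: B1 = {a, b, c, d, e, f}
Tree: (single bag)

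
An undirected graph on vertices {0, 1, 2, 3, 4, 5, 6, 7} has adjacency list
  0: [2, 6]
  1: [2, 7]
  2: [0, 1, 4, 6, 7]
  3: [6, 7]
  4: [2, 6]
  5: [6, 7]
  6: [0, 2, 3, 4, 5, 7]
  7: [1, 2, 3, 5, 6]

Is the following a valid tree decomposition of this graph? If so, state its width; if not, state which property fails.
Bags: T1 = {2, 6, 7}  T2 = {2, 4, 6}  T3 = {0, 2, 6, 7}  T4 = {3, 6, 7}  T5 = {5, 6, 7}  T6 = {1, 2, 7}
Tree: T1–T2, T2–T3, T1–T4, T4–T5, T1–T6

A tree decomposition must satisfy three properties: every vertex lies in some bag; for every edge, both endpoints lie together in some bag; and for every vertex, the bags containing it form a connected subtree. Here bags containing vertex 7 are not connected in the tree, so the decomposition is invalid.

No — bags containing vertex 7 are not connected in the tree.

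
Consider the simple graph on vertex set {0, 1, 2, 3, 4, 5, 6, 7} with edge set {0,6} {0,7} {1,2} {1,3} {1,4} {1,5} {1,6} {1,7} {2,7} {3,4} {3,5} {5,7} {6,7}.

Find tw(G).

2

A width-2 tree decomposition is:
Bags: B1 = {0, 6, 7}  B2 = {1, 6, 7}  B3 = {1, 5, 7}  B4 = {1, 3, 5}  B5 = {1, 3, 4}  B6 = {1, 2, 7}
Tree: B1–B2, B2–B3, B3–B4, B4–B5, B2–B6
Each bag holds 3 vertices, so the decomposition has width 2, which upper-bounds the treewidth. Conversely, {0, 6, 7} is a clique of size 3, and the vertices of any clique must share a bag in every tree decomposition; so some bag has ≥ 3 vertices and tw(G) ≥ 2. Combining the bounds, tw(G) = 2.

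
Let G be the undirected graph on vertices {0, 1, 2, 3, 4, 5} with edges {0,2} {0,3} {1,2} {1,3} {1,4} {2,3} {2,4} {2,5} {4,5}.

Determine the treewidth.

A width-2 tree decomposition is:
Bags: B1 = {1, 2, 4}  B2 = {1, 2, 3}  B3 = {2, 4, 5}  B4 = {0, 2, 3}
Tree: B1–B2, B1–B3, B2–B4
Each bag holds 3 vertices, so the decomposition has width 2, which upper-bounds the treewidth. For the lower bound, the 3 vertices {0, 2, 3} are pairwise adjacent, and any tree decomposition puts a clique entirely inside one bag — forcing width ≥ 2. Hence tw(G) = 2 exactly.

2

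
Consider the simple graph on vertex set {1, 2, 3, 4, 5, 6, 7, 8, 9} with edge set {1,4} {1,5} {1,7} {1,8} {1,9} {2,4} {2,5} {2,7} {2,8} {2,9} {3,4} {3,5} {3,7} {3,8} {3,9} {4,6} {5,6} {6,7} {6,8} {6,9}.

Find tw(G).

A width-4 tree decomposition is:
Bags: B1 = {1, 2, 3, 6, 9}  B2 = {1, 2, 3, 5, 6}  B3 = {1, 2, 3, 6, 7}  B4 = {1, 2, 3, 6, 8}  B5 = {1, 2, 3, 4, 6}
Tree: B1–B2, B2–B3, B3–B4, B4–B5
Each bag holds 5 vertices, so the decomposition has width 4, which upper-bounds the treewidth. For the lower bound: the 5 vertex sets {2,9}, {5,6}, {1,7}, {3}, {8} are disjoint, each induces a connected subgraph, and every pair is joined by at least one edge of G. Contracting each set to a single vertex therefore yields K_{5} as a minor, and since treewidth is minor-monotone, tw(G) ≥ tw(K_{5}) = 4. The upper and lower bounds meet at 4, so that is the treewidth.

4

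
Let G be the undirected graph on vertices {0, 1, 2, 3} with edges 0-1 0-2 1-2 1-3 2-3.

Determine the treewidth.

A width-2 tree decomposition is:
Bags: B1 = {0, 1, 2}  B2 = {1, 2, 3}
Tree: B1–B2
Every bag has size at most 3, so the width is 3 − 1 = 2 and tw(G) ≤ 2. On the other hand G contains the 3-clique {0, 1, 2}. A clique must lie in a single bag of any decomposition, so no decomposition can have width below 2. Hence tw(G) = 2 exactly.

2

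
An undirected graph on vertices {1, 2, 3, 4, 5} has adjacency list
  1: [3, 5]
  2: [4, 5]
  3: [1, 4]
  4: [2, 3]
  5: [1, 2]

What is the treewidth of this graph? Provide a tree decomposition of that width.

The largest bag has 3 vertices, giving width 2; this decomposition certifies tw(G) ≤ 2. Since 4–2–5–1–3–4 is a cycle in G, G is not acyclic. Forests are exactly the graphs of treewidth ≤ 1, so tw(G) ≥ 2. Hence tw(G) = 2 exactly.

Treewidth 2.
One such decomposition:
Bags: B1 = {2, 4, 5}  B2 = {1, 4, 5}  B3 = {1, 3, 4}
Tree: B1–B2, B2–B3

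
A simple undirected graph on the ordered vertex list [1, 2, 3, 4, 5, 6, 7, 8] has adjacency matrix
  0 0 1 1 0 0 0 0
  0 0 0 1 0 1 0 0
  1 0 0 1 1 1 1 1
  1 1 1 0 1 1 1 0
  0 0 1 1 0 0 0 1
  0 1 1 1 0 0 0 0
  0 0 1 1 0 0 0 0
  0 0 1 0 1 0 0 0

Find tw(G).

A width-2 tree decomposition is:
Bags: B1 = {3, 5, 8}  B2 = {3, 4, 5}  B3 = {3, 4, 7}  B4 = {3, 4, 6}  B5 = {2, 4, 6}  B6 = {1, 3, 4}
Tree: B1–B2, B2–B3, B3–B4, B4–B5, B2–B6
The largest bag has 3 vertices, giving width 2; this decomposition certifies tw(G) ≤ 2. Conversely, {2, 4, 6} is a clique of size 3, and the vertices of any clique must share a bag in every tree decomposition; so some bag has ≥ 3 vertices and tw(G) ≥ 2. Hence tw(G) = 2 exactly.

2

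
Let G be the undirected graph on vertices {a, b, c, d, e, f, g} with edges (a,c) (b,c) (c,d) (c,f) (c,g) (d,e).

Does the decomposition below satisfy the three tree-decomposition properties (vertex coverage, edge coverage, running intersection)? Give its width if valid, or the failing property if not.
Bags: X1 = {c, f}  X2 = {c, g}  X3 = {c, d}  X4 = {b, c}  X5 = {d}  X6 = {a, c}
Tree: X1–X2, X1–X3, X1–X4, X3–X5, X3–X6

No — vertex e appears in no bag.

A tree decomposition must satisfy three properties: every vertex lies in some bag; for every edge, both endpoints lie together in some bag; and for every vertex, the bags containing it form a connected subtree. Here vertex e appears in no bag, so the decomposition is invalid.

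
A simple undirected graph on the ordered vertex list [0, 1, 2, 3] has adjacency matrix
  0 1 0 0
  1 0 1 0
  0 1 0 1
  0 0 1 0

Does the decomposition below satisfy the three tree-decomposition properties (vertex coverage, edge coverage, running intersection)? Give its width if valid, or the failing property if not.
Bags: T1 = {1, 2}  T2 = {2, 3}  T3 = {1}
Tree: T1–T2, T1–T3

No — vertex 0 appears in no bag.

A tree decomposition must satisfy three properties: every vertex lies in some bag; for every edge, both endpoints lie together in some bag; and for every vertex, the bags containing it form a connected subtree. Here vertex 0 appears in no bag, so the decomposition is invalid.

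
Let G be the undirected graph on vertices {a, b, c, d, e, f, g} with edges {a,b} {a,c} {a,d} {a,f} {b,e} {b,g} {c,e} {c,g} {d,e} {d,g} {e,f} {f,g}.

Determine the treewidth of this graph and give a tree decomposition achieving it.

Treewidth 3.
One optimal decomposition is:
Bags: B1 = {a, d, e, g}  B2 = {a, c, e, g}  B3 = {a, e, f, g}  B4 = {a, b, e, g}
Tree: B1–B2, B2–B3, B3–B4

Every bag has size at most 4, so the width is 4 − 1 = 3 and tw(G) ≤ 3. For the lower bound: the 4 vertex sets {d,g}, {c,e}, {a}, {f} are disjoint, each induces a connected subgraph, and every pair is joined by at least one edge of G. Contracting each set to a single vertex therefore yields K_{4} as a minor, and since treewidth is minor-monotone, tw(G) ≥ tw(K_{4}) = 3. Combining the bounds, tw(G) = 3.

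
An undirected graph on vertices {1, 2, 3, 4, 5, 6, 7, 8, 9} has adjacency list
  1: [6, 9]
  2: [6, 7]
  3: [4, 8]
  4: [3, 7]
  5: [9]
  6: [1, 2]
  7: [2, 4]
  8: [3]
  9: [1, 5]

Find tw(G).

A width-1 tree decomposition is:
Bags: B1 = {3, 8}  B2 = {3, 4}  B3 = {4, 7}  B4 = {2, 7}  B5 = {2, 6}  B6 = {1, 6}  B7 = {1, 9}  B8 = {5, 9}
Tree: B1–B2, B2–B3, B3–B4, B4–B5, B5–B6, B6–B7, B7–B8
Every bag has size at most 2, so the width is 2 − 1 = 1 and tw(G) ≤ 1. Since G has at least one edge (e.g. 8–3), it is not an edgeless graph, so tw(G) ≥ 1. Therefore the treewidth is 1.

1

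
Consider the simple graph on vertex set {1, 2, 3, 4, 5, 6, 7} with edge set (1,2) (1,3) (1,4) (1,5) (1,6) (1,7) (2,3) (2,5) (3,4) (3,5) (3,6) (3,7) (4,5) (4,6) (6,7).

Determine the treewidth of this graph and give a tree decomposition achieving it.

Every bag has size at most 4, so the width is 4 − 1 = 3 and tw(G) ≤ 3. For the lower bound, the 4 vertices {1, 2, 3, 5} are pairwise adjacent, and any tree decomposition puts a clique entirely inside one bag — forcing width ≥ 3. Combining the bounds, tw(G) = 3.

Treewidth 3.
Bags: B1 = {1, 2, 3, 5}  B2 = {1, 3, 4, 5}  B3 = {1, 3, 4, 6}  B4 = {1, 3, 6, 7}
Tree: B1–B2, B2–B3, B3–B4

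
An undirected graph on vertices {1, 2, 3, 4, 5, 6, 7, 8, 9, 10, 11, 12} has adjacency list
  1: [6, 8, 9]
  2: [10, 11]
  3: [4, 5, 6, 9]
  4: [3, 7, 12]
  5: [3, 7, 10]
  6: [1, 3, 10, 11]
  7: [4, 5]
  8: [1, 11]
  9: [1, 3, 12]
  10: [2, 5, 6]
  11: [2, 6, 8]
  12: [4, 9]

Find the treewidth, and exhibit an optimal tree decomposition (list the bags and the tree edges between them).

Every bag has size at most 4, so the width is 4 − 1 = 3 and tw(G) ≤ 3. For the lower bound: the 4 vertex sets {2,8,11}, {1}, {6}, {3,5,9,10} are disjoint, each induces a connected subgraph, and every pair is joined by at least one edge of G. Contracting each set to a single vertex therefore yields K_{4} as a minor, and since treewidth is minor-monotone, tw(G) ≥ tw(K_{4}) = 3. Combining the bounds, tw(G) = 3.

Treewidth 3.
One such decomposition:
Bags: B1 = {1, 2, 8, 11}  B2 = {1, 2, 6, 11}  B3 = {1, 2, 6, 10}  B4 = {1, 6, 9, 10}  B5 = {3, 6, 9, 10}  B6 = {3, 5, 9, 10}  B7 = {3, 5, 9, 12}  B8 = {3, 4, 5, 12}  B9 = {4, 5, 7, 12}
Tree: B1–B2, B2–B3, B3–B4, B4–B5, B5–B6, B6–B7, B7–B8, B8–B9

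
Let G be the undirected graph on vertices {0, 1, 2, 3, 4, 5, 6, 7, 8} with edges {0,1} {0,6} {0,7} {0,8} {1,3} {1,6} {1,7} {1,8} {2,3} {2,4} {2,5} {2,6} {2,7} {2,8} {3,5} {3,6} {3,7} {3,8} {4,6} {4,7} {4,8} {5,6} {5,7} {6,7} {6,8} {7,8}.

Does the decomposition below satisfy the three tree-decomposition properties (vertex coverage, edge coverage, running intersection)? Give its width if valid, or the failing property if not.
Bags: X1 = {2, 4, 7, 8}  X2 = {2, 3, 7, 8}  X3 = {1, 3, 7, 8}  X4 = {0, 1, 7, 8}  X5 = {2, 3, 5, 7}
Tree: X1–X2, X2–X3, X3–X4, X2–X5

No — vertex 6 appears in no bag.

A tree decomposition must satisfy three properties: every vertex lies in some bag; for every edge, both endpoints lie together in some bag; and for every vertex, the bags containing it form a connected subtree. Here vertex 6 appears in no bag, so the decomposition is invalid.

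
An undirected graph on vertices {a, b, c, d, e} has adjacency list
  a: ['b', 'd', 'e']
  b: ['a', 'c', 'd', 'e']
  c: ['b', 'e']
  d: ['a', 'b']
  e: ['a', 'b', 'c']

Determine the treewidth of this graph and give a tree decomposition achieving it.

Treewidth 2.
One such decomposition:
Bags: B1 = {a, b, e}  B2 = {a, b, d}  B3 = {b, c, e}
Tree: B1–B2, B1–B3

The largest bag has 3 vertices, giving width 2; this decomposition certifies tw(G) ≤ 2. Conversely, {a, b, d} is a clique of size 3, and the vertices of any clique must share a bag in every tree decomposition; so some bag has ≥ 3 vertices and tw(G) ≥ 2. Hence tw(G) = 2 exactly.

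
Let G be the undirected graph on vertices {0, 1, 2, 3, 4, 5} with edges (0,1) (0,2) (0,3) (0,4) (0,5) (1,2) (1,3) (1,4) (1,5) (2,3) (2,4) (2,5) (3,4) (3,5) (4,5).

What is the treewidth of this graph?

A width-5 tree decomposition is:
Bags: B1 = {0, 1, 2, 3, 4, 5}
Tree: (single bag)
A single bag containing all 6 vertices is trivially a valid decomposition of width 5. Conversely, {0, 1, 2, 3, 4, 5} is a clique of size 6, and the vertices of any clique must share a bag in every tree decomposition; so some bag has ≥ 6 vertices and tw(G) ≥ 5. Therefore the treewidth is 5.

5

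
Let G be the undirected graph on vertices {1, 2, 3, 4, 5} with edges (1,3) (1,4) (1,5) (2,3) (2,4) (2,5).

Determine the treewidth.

2

A width-2 tree decomposition is:
Bags: B1 = {1, 2, 4}  B2 = {1, 2, 5}  B3 = {1, 2, 3}
Tree: B1–B2, B2–B3
Every bag has size at most 3, so the width is 3 − 1 = 2 and tw(G) ≤ 2. The edges 4–1–5–2–4 form a cycle, so G is not a tree and its treewidth is at least 2. Hence tw(G) = 2 exactly.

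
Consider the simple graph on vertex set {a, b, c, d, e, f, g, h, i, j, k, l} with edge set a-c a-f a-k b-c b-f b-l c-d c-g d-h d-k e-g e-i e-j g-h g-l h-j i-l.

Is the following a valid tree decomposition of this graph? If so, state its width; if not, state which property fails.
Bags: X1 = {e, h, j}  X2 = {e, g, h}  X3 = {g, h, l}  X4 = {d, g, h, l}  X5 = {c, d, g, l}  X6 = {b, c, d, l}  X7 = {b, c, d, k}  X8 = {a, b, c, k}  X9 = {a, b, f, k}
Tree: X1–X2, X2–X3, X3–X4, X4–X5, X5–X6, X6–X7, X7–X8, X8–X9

No — vertex i appears in no bag.

A tree decomposition must satisfy three properties: every vertex lies in some bag; for every edge, both endpoints lie together in some bag; and for every vertex, the bags containing it form a connected subtree. Here vertex i appears in no bag, so the decomposition is invalid.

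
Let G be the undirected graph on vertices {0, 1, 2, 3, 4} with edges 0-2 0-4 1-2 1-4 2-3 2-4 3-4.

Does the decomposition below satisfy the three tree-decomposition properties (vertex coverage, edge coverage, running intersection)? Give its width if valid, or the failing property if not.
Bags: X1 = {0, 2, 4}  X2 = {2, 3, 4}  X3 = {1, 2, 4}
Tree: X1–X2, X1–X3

Every vertex of G appears in some bag (union = {0, 1, 2, 3, 4}); every edge is covered by a bag; and for each vertex v the set of bags containing v is connected in the bag tree. The decomposition is therefore valid. The largest bag has 3 vertices, so the width is 2.

Yes; width 2.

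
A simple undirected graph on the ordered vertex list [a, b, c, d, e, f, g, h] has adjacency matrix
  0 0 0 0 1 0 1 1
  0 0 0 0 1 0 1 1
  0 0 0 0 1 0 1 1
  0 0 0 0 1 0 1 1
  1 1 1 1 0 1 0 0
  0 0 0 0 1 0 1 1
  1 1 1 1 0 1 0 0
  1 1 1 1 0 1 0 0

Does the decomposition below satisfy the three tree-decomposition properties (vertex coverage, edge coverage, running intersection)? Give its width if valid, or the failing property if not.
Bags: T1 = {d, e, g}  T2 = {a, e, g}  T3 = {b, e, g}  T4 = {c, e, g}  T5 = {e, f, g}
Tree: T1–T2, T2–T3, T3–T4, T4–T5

A tree decomposition must satisfy three properties: every vertex lies in some bag; for every edge, both endpoints lie together in some bag; and for every vertex, the bags containing it form a connected subtree. Here vertex h appears in no bag, so the decomposition is invalid.

No — vertex h appears in no bag.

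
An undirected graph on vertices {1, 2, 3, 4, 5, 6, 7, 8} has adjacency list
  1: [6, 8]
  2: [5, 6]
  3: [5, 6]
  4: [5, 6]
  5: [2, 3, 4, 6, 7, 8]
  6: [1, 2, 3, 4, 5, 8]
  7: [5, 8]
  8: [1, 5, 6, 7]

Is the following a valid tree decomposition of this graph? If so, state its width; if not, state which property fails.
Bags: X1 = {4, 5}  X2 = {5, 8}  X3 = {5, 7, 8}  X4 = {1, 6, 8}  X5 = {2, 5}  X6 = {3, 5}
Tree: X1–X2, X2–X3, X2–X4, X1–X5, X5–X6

A tree decomposition must satisfy three properties: every vertex lies in some bag; for every edge, both endpoints lie together in some bag; and for every vertex, the bags containing it form a connected subtree. Here edge (6,4) lies in no bag, so the decomposition is invalid.

No — edge (6,4) lies in no bag.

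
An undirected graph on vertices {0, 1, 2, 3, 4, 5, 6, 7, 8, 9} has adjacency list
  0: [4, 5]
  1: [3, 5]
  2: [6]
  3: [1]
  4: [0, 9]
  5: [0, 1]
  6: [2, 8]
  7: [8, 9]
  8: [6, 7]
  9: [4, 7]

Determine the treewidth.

1

A width-1 tree decomposition is:
Bags: B1 = {2, 6}  B2 = {6, 8}  B3 = {7, 8}  B4 = {7, 9}  B5 = {4, 9}  B6 = {0, 4}  B7 = {0, 5}  B8 = {1, 5}  B9 = {1, 3}
Tree: B1–B2, B2–B3, B3–B4, B4–B5, B5–B6, B6–B7, B7–B8, B8–B9
The largest bag has 2 vertices, giving width 1; this decomposition certifies tw(G) ≤ 1. G has an edge, so its treewidth is at least 1. Combining the bounds, tw(G) = 1.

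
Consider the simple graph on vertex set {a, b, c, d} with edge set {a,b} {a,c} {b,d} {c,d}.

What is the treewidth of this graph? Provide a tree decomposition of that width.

The largest bag has 3 vertices, giving width 2; this decomposition certifies tw(G) ≤ 2. For the lower bound, G contains the cycle a–c–d–b–a, so G is not a forest; only forests have treewidth ≤ 1, hence tw(G) ≥ 2. Hence tw(G) = 2 exactly.

Treewidth 2.
One optimal decomposition is:
Bags: B1 = {a, c, d}  B2 = {a, b, d}
Tree: B1–B2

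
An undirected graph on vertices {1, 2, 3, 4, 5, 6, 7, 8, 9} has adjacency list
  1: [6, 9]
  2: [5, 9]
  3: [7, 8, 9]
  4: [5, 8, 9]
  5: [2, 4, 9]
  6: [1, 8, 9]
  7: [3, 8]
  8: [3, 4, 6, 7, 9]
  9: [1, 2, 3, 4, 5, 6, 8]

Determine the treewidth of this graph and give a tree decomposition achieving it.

Treewidth 2.
One optimal decomposition is:
Bags: B1 = {6, 8, 9}  B2 = {4, 8, 9}  B3 = {3, 8, 9}  B4 = {4, 5, 9}  B5 = {2, 5, 9}  B6 = {3, 7, 8}  B7 = {1, 6, 9}
Tree: B1–B2, B2–B3, B2–B4, B4–B5, B3–B6, B1–B7

The largest bag has 3 vertices, giving width 2; this decomposition certifies tw(G) ≤ 2. For the lower bound, the 3 vertices {3, 8, 9} are pairwise adjacent, and any tree decomposition puts a clique entirely inside one bag — forcing width ≥ 2. Therefore the treewidth is 2.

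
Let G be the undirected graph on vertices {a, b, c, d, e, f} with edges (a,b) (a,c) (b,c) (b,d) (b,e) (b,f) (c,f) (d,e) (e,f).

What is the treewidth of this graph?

2

A width-2 tree decomposition is:
Bags: B1 = {b, c, f}  B2 = {b, e, f}  B3 = {b, d, e}  B4 = {a, b, c}
Tree: B1–B2, B2–B3, B1–B4
Every bag has size at most 3, so the width is 3 − 1 = 2 and tw(G) ≤ 2. For the lower bound, the 3 vertices {b, d, e} are pairwise adjacent, and any tree decomposition puts a clique entirely inside one bag — forcing width ≥ 2. The upper and lower bounds meet at 2, so that is the treewidth.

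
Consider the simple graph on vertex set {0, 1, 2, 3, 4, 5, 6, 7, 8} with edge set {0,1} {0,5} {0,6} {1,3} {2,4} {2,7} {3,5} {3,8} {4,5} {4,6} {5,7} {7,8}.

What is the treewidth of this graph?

A width-3 tree decomposition is:
Bags: B1 = {2, 3, 7, 8}  B2 = {2, 3, 5, 7}  B3 = {2, 3, 4, 5}  B4 = {1, 3, 4, 5}  B5 = {0, 1, 4, 5}  B6 = {0, 1, 4, 6}
Tree: B1–B2, B2–B3, B3–B4, B4–B5, B5–B6
The largest bag has 4 vertices, giving width 3; this decomposition certifies tw(G) ≤ 3. For the lower bound: the 4 vertex sets {2,7,8}, {3}, {5}, {0,1,4,6} are disjoint, each induces a connected subgraph, and every pair is joined by at least one edge of G. Contracting each set to a single vertex therefore yields K_{4} as a minor, and since treewidth is minor-monotone, tw(G) ≥ tw(K_{4}) = 3. The upper and lower bounds meet at 3, so that is the treewidth.

3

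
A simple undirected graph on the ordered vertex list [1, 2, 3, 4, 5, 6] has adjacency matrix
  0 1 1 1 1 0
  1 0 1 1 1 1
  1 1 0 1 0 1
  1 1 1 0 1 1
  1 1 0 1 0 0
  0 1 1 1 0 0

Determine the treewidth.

A width-3 tree decomposition is:
Bags: B1 = {1, 2, 4, 5}  B2 = {1, 2, 3, 4}  B3 = {2, 3, 4, 6}
Tree: B1–B2, B2–B3
Every bag has size at most 4, so the width is 4 − 1 = 3 and tw(G) ≤ 3. Conversely, {1, 2, 3, 4} is a clique of size 4, and the vertices of any clique must share a bag in every tree decomposition; so some bag has ≥ 4 vertices and tw(G) ≥ 3. Hence tw(G) = 3 exactly.

3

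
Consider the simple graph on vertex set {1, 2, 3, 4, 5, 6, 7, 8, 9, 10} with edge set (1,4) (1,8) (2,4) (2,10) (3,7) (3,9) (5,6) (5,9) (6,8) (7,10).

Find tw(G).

A width-2 tree decomposition is:
Bags: B1 = {5, 6, 9}  B2 = {3, 6, 9}  B3 = {3, 6, 7}  B4 = {6, 7, 10}  B5 = {2, 6, 10}  B6 = {2, 4, 6}  B7 = {1, 4, 6}  B8 = {1, 6, 8}
Tree: B1–B2, B2–B3, B3–B4, B4–B5, B5–B6, B6–B7, B7–B8
The largest bag has 3 vertices, giving width 2; this decomposition certifies tw(G) ≤ 2. Since 6–5–9–3–7–10–2–4–1–8–6 is a cycle in G, G is not acyclic. Forests are exactly the graphs of treewidth ≤ 1, so tw(G) ≥ 2. Combining the bounds, tw(G) = 2.

2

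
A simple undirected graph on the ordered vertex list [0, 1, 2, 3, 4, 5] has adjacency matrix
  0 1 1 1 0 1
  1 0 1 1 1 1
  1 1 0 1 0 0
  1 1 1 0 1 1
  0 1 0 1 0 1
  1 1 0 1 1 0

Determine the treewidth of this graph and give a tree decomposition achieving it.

Treewidth 3.
One such decomposition:
Bags: B1 = {0, 1, 3, 5}  B2 = {0, 1, 2, 3}  B3 = {1, 3, 4, 5}
Tree: B1–B2, B1–B3

Every bag has size at most 4, so the width is 4 − 1 = 3 and tw(G) ≤ 3. Conversely, {0, 1, 2, 3} is a clique of size 4, and the vertices of any clique must share a bag in every tree decomposition; so some bag has ≥ 4 vertices and tw(G) ≥ 3. The upper and lower bounds meet at 3, so that is the treewidth.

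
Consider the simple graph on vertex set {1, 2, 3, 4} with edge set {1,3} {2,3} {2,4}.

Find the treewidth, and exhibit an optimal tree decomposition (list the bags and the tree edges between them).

The largest bag has 2 vertices, giving width 1; this decomposition certifies tw(G) ≤ 1. Any graph with an edge has treewidth ≥ 1, and G has the edge 4–2. Hence tw(G) = 1 exactly.

Treewidth 1.
One such decomposition:
Bags: B1 = {2, 4}  B2 = {2, 3}  B3 = {1, 3}
Tree: B1–B2, B2–B3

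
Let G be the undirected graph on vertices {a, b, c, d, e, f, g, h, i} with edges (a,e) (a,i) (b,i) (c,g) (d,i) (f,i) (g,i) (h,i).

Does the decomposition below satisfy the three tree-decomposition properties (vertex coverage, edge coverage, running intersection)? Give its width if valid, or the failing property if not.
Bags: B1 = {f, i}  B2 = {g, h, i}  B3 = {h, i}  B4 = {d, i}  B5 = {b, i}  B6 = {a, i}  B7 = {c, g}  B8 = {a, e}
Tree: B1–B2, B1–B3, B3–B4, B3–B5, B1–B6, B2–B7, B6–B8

No — bags containing vertex h are not connected in the tree.

A tree decomposition must satisfy three properties: every vertex lies in some bag; for every edge, both endpoints lie together in some bag; and for every vertex, the bags containing it form a connected subtree. Here bags containing vertex h are not connected in the tree, so the decomposition is invalid.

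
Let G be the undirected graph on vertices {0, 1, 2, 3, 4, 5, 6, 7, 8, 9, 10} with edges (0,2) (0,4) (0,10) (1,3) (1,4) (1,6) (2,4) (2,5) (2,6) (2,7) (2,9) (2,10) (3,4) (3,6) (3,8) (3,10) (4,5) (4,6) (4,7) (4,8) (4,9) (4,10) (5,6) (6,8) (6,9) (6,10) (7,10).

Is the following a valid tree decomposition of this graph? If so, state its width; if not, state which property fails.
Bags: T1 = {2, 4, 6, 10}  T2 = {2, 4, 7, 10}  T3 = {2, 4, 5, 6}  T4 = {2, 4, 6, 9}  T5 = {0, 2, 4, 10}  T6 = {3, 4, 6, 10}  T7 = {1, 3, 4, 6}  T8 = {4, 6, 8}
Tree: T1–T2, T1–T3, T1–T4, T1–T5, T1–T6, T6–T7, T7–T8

No — edge (3,8) lies in no bag.

A tree decomposition must satisfy three properties: every vertex lies in some bag; for every edge, both endpoints lie together in some bag; and for every vertex, the bags containing it form a connected subtree. Here edge (3,8) lies in no bag, so the decomposition is invalid.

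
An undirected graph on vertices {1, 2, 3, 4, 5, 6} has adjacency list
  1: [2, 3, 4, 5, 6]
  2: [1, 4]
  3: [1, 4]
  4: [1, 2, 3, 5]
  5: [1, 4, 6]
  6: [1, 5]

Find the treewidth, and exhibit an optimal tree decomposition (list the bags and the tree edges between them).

Every bag has size at most 3, so the width is 3 − 1 = 2 and tw(G) ≤ 2. For the lower bound, the 3 vertices {1, 2, 4} are pairwise adjacent, and any tree decomposition puts a clique entirely inside one bag — forcing width ≥ 2. The upper and lower bounds meet at 2, so that is the treewidth.

Treewidth 2.
One such decomposition:
Bags: B1 = {1, 3, 4}  B2 = {1, 2, 4}  B3 = {1, 4, 5}  B4 = {1, 5, 6}
Tree: B1–B2, B1–B3, B3–B4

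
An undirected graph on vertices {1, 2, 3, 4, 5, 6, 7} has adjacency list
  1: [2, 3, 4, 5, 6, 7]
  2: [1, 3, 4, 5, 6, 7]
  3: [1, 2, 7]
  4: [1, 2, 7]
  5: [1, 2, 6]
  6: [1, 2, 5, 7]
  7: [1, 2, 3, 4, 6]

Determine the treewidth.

3

A width-3 tree decomposition is:
Bags: B1 = {1, 2, 6, 7}  B2 = {1, 2, 5, 6}  B3 = {1, 2, 3, 7}  B4 = {1, 2, 4, 7}
Tree: B1–B2, B1–B3, B1–B4
Each bag holds 4 vertices, so the decomposition has width 3, which upper-bounds the treewidth. On the other hand G contains the 4-clique {1, 2, 5, 6}. A clique must lie in a single bag of any decomposition, so no decomposition can have width below 3. Combining the bounds, tw(G) = 3.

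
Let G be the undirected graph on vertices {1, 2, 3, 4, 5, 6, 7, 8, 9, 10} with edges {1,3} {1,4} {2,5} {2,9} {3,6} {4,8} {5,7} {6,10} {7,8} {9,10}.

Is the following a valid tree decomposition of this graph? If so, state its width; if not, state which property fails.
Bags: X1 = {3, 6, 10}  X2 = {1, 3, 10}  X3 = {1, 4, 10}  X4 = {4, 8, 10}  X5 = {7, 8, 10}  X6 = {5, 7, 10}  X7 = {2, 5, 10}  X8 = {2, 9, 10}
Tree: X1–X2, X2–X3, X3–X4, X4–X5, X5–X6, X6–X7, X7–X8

Checking the three conditions: (i) the bags cover all of {1, 2, 3, 4, 5, 6, 7, 8, 9, 10}; (ii) for each edge, some bag contains both endpoints; (iii) the bags containing any fixed vertex form a subtree. All hold, so the decomposition is valid with width 3 − 1 = 2.

Yes; width 2.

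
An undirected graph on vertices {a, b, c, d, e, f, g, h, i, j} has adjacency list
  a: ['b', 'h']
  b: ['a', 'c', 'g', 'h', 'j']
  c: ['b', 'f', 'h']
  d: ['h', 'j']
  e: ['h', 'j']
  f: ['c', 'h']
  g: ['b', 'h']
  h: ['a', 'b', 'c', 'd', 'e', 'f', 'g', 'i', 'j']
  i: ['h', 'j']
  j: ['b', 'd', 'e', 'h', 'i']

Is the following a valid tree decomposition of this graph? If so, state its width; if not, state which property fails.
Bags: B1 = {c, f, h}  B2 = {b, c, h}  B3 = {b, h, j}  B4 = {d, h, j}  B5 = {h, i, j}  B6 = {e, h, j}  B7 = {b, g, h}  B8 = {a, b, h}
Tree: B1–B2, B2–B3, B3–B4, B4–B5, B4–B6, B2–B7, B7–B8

Every vertex of G appears in some bag (union = {a, b, c, d, e, f, g, h, i, j}); every edge is covered by a bag; and for each vertex v the set of bags containing v is connected in the bag tree. The decomposition is therefore valid. The largest bag has 3 vertices, so the width is 2.

Yes; width 2.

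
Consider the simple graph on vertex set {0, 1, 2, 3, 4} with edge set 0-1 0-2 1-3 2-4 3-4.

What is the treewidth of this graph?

A width-2 tree decomposition is:
Bags: B1 = {0, 1, 2}  B2 = {1, 2, 3}  B3 = {2, 3, 4}
Tree: B1–B2, B2–B3
Each bag holds 3 vertices, so the decomposition has width 2, which upper-bounds the treewidth. For the lower bound, G contains the cycle 2–0–1–3–4–2, so G is not a forest; only forests have treewidth ≤ 1, hence tw(G) ≥ 2. Combining the bounds, tw(G) = 2.

2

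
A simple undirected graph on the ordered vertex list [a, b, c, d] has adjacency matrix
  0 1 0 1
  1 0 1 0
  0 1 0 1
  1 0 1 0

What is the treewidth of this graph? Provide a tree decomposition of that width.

The largest bag has 3 vertices, giving width 2; this decomposition certifies tw(G) ≤ 2. For the lower bound, G contains the cycle a–b–c–d–a, so G is not a forest; only forests have treewidth ≤ 1, hence tw(G) ≥ 2. The upper and lower bounds meet at 2, so that is the treewidth.

Treewidth 2.
Bags: B1 = {a, b, c}  B2 = {a, c, d}
Tree: B1–B2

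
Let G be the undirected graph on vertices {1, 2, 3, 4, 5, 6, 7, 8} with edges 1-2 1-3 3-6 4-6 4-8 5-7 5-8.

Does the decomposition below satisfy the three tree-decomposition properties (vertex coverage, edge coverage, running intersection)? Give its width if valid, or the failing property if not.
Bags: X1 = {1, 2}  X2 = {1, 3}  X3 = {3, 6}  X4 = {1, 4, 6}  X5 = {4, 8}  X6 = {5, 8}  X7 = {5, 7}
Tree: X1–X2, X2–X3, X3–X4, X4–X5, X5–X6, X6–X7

A tree decomposition must satisfy three properties: every vertex lies in some bag; for every edge, both endpoints lie together in some bag; and for every vertex, the bags containing it form a connected subtree. Here bags containing vertex 1 are not connected in the tree, so the decomposition is invalid.

No — bags containing vertex 1 are not connected in the tree.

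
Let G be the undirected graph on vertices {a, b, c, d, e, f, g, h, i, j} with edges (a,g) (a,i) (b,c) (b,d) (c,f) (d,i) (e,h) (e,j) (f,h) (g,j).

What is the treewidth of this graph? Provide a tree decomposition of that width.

Each bag holds 3 vertices, so the decomposition has width 2, which upper-bounds the treewidth. Since c–b–d–i–a–g–j–e–h–f–c is a cycle in G, G is not acyclic. Forests are exactly the graphs of treewidth ≤ 1, so tw(G) ≥ 2. The upper and lower bounds meet at 2, so that is the treewidth.

Treewidth 2.
One optimal decomposition is:
Bags: B1 = {b, c, d}  B2 = {c, d, i}  B3 = {a, c, i}  B4 = {a, c, g}  B5 = {c, g, j}  B6 = {c, e, j}  B7 = {c, e, h}  B8 = {c, f, h}
Tree: B1–B2, B2–B3, B3–B4, B4–B5, B5–B6, B6–B7, B7–B8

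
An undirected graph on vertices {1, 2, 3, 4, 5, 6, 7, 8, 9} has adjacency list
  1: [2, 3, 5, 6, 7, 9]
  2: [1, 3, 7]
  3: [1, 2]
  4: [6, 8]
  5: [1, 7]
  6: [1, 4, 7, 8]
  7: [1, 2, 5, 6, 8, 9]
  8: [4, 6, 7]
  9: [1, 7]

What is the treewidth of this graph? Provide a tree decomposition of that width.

Treewidth 2.
Bags: B1 = {1, 6, 7}  B2 = {6, 7, 8}  B3 = {1, 2, 7}  B4 = {4, 6, 8}  B5 = {1, 5, 7}  B6 = {1, 7, 9}  B7 = {1, 2, 3}
Tree: B1–B2, B1–B3, B2–B4, B3–B5, B3–B6, B3–B7

Each bag holds 3 vertices, so the decomposition has width 2, which upper-bounds the treewidth. Conversely, {4, 6, 8} is a clique of size 3, and the vertices of any clique must share a bag in every tree decomposition; so some bag has ≥ 3 vertices and tw(G) ≥ 2. Hence tw(G) = 2 exactly.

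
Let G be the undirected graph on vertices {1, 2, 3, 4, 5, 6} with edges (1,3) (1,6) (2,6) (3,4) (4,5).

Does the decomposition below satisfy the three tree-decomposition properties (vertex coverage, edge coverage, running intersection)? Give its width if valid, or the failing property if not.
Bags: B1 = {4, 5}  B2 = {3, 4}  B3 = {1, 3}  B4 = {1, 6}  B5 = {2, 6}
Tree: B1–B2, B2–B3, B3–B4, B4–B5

Yes; width 1.

Every vertex of G appears in some bag (union = {1, 2, 3, 4, 5, 6}); every edge is covered by a bag; and for each vertex v the set of bags containing v is connected in the bag tree. The decomposition is therefore valid. The largest bag has 2 vertices, so the width is 1.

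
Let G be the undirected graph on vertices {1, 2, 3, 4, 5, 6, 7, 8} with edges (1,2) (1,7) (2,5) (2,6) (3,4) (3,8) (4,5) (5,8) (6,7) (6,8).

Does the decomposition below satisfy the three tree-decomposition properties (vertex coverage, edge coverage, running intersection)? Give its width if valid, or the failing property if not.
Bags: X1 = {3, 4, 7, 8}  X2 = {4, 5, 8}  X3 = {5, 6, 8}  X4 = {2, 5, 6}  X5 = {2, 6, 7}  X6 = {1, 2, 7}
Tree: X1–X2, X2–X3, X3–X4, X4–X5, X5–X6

A tree decomposition must satisfy three properties: every vertex lies in some bag; for every edge, both endpoints lie together in some bag; and for every vertex, the bags containing it form a connected subtree. Here bags containing vertex 7 are not connected in the tree, so the decomposition is invalid.

No — bags containing vertex 7 are not connected in the tree.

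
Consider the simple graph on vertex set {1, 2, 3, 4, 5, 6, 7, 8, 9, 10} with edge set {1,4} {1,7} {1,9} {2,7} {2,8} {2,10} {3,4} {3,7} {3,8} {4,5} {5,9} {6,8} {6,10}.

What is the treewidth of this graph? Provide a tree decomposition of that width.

Every bag has size at most 3, so the width is 3 − 1 = 2 and tw(G) ≤ 2. For the lower bound, G contains the cycle 5–9–1–4–5, so G is not a forest; only forests have treewidth ≤ 1, hence tw(G) ≥ 2. Combining the bounds, tw(G) = 2.

Treewidth 2.
One optimal decomposition is:
Bags: B1 = {4, 5, 9}  B2 = {1, 4, 9}  B3 = {1, 3, 4}  B4 = {1, 3, 7}  B5 = {3, 7, 8}  B6 = {2, 7, 8}  B7 = {2, 6, 8}  B8 = {2, 6, 10}
Tree: B1–B2, B2–B3, B3–B4, B4–B5, B5–B6, B6–B7, B7–B8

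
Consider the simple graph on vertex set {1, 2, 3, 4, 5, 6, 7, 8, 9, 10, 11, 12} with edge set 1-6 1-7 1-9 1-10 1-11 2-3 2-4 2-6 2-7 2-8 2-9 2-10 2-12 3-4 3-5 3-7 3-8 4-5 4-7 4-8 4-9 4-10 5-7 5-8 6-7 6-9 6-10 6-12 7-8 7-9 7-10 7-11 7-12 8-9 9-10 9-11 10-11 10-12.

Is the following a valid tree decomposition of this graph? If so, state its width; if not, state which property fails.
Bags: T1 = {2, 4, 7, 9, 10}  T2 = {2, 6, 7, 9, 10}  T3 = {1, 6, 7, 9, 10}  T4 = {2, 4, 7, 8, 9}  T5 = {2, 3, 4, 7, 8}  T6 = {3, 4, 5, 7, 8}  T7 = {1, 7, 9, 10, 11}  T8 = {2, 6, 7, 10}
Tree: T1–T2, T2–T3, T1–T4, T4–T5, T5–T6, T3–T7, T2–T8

No — vertex 12 appears in no bag.

A tree decomposition must satisfy three properties: every vertex lies in some bag; for every edge, both endpoints lie together in some bag; and for every vertex, the bags containing it form a connected subtree. Here vertex 12 appears in no bag, so the decomposition is invalid.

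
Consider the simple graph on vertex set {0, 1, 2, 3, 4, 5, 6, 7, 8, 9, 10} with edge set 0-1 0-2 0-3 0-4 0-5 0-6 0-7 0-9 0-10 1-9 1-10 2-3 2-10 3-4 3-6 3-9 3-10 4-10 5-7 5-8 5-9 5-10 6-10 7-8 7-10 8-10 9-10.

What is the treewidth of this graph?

A width-3 tree decomposition is:
Bags: B1 = {0, 3, 9, 10}  B2 = {0, 5, 9, 10}  B3 = {0, 5, 7, 10}  B4 = {0, 3, 6, 10}  B5 = {0, 3, 4, 10}  B6 = {0, 2, 3, 10}  B7 = {0, 1, 9, 10}  B8 = {5, 7, 8, 10}
Tree: B1–B2, B2–B3, B1–B4, B4–B5, B5–B6, B1–B7, B3–B8
Each bag holds 4 vertices, so the decomposition has width 3, which upper-bounds the treewidth. For the lower bound, the 4 vertices {0, 1, 9, 10} are pairwise adjacent, and any tree decomposition puts a clique entirely inside one bag — forcing width ≥ 3. Combining the bounds, tw(G) = 3.

3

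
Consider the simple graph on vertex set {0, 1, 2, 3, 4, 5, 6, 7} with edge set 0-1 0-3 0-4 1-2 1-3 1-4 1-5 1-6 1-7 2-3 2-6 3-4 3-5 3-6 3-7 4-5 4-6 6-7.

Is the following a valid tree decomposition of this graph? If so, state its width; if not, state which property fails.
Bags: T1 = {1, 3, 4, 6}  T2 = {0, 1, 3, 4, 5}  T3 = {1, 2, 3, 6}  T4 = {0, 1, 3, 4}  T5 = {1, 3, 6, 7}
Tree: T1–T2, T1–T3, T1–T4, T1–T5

A tree decomposition must satisfy three properties: every vertex lies in some bag; for every edge, both endpoints lie together in some bag; and for every vertex, the bags containing it form a connected subtree. Here bags containing vertex 0 are not connected in the tree, so the decomposition is invalid.

No — bags containing vertex 0 are not connected in the tree.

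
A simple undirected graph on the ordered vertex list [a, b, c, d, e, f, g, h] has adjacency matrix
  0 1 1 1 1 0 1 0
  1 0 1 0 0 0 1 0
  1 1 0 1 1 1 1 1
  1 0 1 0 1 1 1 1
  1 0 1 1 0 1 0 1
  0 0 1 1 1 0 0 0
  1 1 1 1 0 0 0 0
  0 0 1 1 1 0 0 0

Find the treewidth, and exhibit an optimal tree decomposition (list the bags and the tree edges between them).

Treewidth 3.
One optimal decomposition is:
Bags: B1 = {a, c, d, g}  B2 = {a, c, d, e}  B3 = {a, b, c, g}  B4 = {c, d, e, h}  B5 = {c, d, e, f}
Tree: B1–B2, B1–B3, B2–B4, B4–B5

Every bag has size at most 4, so the width is 4 − 1 = 3 and tw(G) ≤ 3. For the lower bound, the 4 vertices {a, c, d, g} are pairwise adjacent, and any tree decomposition puts a clique entirely inside one bag — forcing width ≥ 3. Combining the bounds, tw(G) = 3.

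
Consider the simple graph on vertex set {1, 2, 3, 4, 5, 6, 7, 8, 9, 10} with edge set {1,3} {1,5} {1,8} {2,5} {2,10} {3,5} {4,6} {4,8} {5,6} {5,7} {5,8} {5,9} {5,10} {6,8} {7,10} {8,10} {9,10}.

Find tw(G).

2

A width-2 tree decomposition is:
Bags: B1 = {5, 8, 10}  B2 = {5, 9, 10}  B3 = {1, 5, 8}  B4 = {5, 7, 10}  B5 = {2, 5, 10}  B6 = {5, 6, 8}  B7 = {4, 6, 8}  B8 = {1, 3, 5}
Tree: B1–B2, B1–B3, B1–B4, B4–B5, B1–B6, B6–B7, B3–B8
Each bag holds 3 vertices, so the decomposition has width 2, which upper-bounds the treewidth. For the lower bound, the 3 vertices {4, 6, 8} are pairwise adjacent, and any tree decomposition puts a clique entirely inside one bag — forcing width ≥ 2. Combining the bounds, tw(G) = 2.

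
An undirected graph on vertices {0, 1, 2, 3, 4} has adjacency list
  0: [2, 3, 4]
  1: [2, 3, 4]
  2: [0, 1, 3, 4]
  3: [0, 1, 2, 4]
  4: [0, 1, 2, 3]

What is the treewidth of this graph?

3

A width-3 tree decomposition is:
Bags: B1 = {0, 2, 3, 4}  B2 = {1, 2, 3, 4}
Tree: B1–B2
Each bag holds 4 vertices, so the decomposition has width 3, which upper-bounds the treewidth. For the lower bound, the 4 vertices {0, 2, 3, 4} are pairwise adjacent, and any tree decomposition puts a clique entirely inside one bag — forcing width ≥ 3. The upper and lower bounds meet at 3, so that is the treewidth.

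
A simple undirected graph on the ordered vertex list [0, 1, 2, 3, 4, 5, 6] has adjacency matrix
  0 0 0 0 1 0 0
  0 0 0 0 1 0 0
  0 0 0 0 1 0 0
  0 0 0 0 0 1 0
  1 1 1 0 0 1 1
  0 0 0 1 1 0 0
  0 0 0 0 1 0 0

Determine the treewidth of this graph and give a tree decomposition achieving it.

Treewidth 1.
One optimal decomposition is:
Bags: B1 = {1, 4}  B2 = {4, 5}  B3 = {2, 4}  B4 = {4, 6}  B5 = {0, 4}  B6 = {3, 5}
Tree: B1–B2, B2–B3, B3–B4, B3–B5, B2–B6

Every bag has size at most 2, so the width is 2 − 1 = 1 and tw(G) ≤ 1. G has an edge, so its treewidth is at least 1. Combining the bounds, tw(G) = 1.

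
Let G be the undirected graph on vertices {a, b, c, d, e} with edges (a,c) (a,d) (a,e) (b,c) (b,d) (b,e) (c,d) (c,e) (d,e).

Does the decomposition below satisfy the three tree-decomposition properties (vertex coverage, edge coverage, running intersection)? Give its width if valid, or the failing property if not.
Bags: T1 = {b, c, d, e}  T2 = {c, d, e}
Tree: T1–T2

No — vertex a appears in no bag.

A tree decomposition must satisfy three properties: every vertex lies in some bag; for every edge, both endpoints lie together in some bag; and for every vertex, the bags containing it form a connected subtree. Here vertex a appears in no bag, so the decomposition is invalid.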